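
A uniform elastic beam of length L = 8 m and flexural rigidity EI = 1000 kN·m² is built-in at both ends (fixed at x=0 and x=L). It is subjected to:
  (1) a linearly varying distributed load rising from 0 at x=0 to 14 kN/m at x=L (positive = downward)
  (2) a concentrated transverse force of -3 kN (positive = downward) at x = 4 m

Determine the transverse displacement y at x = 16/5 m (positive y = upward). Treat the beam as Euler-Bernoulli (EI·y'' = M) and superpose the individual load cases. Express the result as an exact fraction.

Load 1 — triangular load w₀=14 kN/m (0→w₀ over full span):
  y_1 = -w₀x²(L-x)²(x+2L)/(120LEI) = -14·(16/5)²·(8-(16/5))²·((16/5)+2·8)/(120·8·1000) = -129024/1953125 m
Load 2 — point force P=-3 kN at a=4 m (b=L-a=4):
  y_2 = -Pb²x²(3aL-(3a+b)x)/(6L³EI)  [x≤a] = -(-3)·4²·(16/5)²·(3·4·8-(3·4+4)·(16/5))/(6·8³·1000) = 112/15625 m
Superposition: y = Σ y_i = -115024/1953125 m ≈ -0.058892 m

y(16/5) = -115024/1953125 m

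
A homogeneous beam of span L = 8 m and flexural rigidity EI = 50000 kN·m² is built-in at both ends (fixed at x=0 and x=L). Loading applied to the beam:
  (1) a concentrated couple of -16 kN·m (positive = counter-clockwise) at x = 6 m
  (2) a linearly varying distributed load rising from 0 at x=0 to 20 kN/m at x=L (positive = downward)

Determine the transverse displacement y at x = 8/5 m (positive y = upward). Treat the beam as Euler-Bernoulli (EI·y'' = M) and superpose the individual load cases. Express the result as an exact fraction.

y(8/5) = -19678/29296875 m

Load 1 — applied couple M₀=-16 kN·m at a=6 m (b=L-a=2):
  y_1 = (R_Ax³/6 - M_Ax²/2)/EI  [x≤a] with R_A=-9/4, M_A=-5 = ((-9/4)·(8/5)³/6 - (-5)·(8/5)²/2)/50000 = 38/390625 m
Load 2 — triangular load w₀=20 kN/m (0→w₀ over full span):
  y_2 = -w₀x²(L-x)²(x+2L)/(120LEI) = -20·(8/5)²·(8-(8/5))²·((8/5)+2·8)/(120·8·50000) = -22528/29296875 m
Superposition: y = Σ y_i = -19678/29296875 m ≈ -0.000672 m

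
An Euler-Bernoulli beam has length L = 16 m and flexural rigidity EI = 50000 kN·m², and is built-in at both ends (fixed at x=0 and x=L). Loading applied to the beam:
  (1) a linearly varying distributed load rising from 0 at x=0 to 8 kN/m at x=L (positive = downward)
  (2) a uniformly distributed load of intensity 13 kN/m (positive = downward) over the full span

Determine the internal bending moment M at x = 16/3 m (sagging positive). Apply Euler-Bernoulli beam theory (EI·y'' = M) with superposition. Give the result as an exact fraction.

Load 1 — triangular load w₀=8 kN/m (0→w₀ over full span):
  M_1 = 3w₀Lx/20 - w₀L²/30 - w₀x³/(6L) = 3·8·16·(16/3)/20 - 8·16²/30 - 8·(16/3)³/(6·16) = 8704/405 kN·m
Load 2 — uniform load w=13 kN/m over full span:
  M_2 = wLx/2 - wL²/12 - wx²/2 = 13·16·(16/3)/2 - 13·16²/12 - 13·(16/3)²/2 = 832/9 kN·m
Superposition: M = Σ M_i = 46144/405 kN·m ≈ 113.935802 kN·m

M(16/3) = 46144/405 kN·m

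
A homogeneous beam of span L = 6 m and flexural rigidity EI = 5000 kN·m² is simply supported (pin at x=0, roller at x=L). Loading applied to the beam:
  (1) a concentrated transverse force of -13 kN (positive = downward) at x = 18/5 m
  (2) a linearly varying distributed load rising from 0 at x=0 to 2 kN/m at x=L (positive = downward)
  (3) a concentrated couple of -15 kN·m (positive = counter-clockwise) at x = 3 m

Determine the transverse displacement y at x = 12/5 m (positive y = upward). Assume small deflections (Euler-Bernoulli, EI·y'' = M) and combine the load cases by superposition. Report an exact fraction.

y(12/5) = 599769/78125000 m

Load 1 — point force P=-13 kN at a=18/5 m (b=L-a=12/5):
  y_1 = -Pbx(L²-b²-x²)/(6LEI)  [x≤a] = -(-13)·(12/5)·(12/5)·(6²-(12/5)²-(12/5)²)/(6·6·5000) = 3978/390625 m
Load 2 — triangular load w₀=2 kN/m (0→w₀ over full span):
  y_2 = -w₀x(7L⁴-10L²x²+3x⁴)/(360LEI) = -2·(12/5)·(7·6⁴-10·6²·(12/5)²+3·(12/5)⁴)/(360·6·5000) = -30807/9765625 m
Load 3 — applied couple M₀=-15 kN·m at a=3 m (b=L-a=3):
  y_3 = (M₀x³/(6L)+C₁x)/EI  [x≤a] with C₁=M₀(3b²-L²)/(6L)=15/4 = ((-15)·(12/5)³/(6·6)+(15/4)·(12/5))/5000 = 81/125000 m
Superposition: y = Σ y_i = 599769/78125000 m ≈ 0.007677 m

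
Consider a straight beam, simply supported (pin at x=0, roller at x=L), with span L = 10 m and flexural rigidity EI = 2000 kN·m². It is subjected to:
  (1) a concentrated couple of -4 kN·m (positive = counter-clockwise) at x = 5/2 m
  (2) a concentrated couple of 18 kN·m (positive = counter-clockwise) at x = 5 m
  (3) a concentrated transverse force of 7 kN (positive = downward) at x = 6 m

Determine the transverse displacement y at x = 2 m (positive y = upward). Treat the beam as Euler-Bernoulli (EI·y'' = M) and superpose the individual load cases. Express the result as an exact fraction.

Load 1 — applied couple M₀=-4 kN·m at a=5/2 m (b=L-a=15/2):
  y_1 = (M₀x³/(6L)+C₁x)/EI  [x≤a] with C₁=M₀(3b²-L²)/(6L)=-55/12 = ((-4)·2³/(6·10)+(-55/12)·2)/2000 = -97/20000 m
Load 2 — applied couple M₀=18 kN·m at a=5 m (b=L-a=5):
  y_2 = (M₀x³/(6L)+C₁x)/EI  [x≤a] with C₁=M₀(3b²-L²)/(6L)=-15/2 = (18·2³/(6·10)+(-15/2)·2)/2000 = -63/10000 m
Load 3 — point force P=7 kN at a=6 m (b=L-a=4):
  y_3 = -Pbx(L²-b²-x²)/(6LEI)  [x≤a] = -7·4·2·(10²-4²-2²)/(6·10·2000) = -14/375 m
Superposition: y = Σ y_i = -2909/60000 m ≈ -0.048483 m

y(2) = -2909/60000 m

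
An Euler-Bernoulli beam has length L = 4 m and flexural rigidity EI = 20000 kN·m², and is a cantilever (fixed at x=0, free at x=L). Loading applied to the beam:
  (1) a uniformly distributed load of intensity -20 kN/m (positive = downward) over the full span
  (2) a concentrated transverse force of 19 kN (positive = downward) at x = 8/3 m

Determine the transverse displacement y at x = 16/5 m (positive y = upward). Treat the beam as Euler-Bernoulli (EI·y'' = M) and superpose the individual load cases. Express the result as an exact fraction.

Load 1 — uniform load w=-20 kN/m over full span:
  y_1 = -wx²(x²-4Lx+6L²)/(24EI) = -(-20)·(16/5)²·((16/5)²-4·4·(16/5)+6·4²)/(24·20000) = 5504/234375 m
Load 2 — point force P=19 kN at a=8/3 m (b=L-a=4/3):
  y_2 = -Pa²(3x-a)/(6EI)  [x>a] = -19·(8/3)²·(3·(16/5)-(8/3))/(6·20000) = -1976/253125 m
Superposition: y = Σ y_i = 99208/6328125 m ≈ 0.015677 m

y(16/5) = 99208/6328125 m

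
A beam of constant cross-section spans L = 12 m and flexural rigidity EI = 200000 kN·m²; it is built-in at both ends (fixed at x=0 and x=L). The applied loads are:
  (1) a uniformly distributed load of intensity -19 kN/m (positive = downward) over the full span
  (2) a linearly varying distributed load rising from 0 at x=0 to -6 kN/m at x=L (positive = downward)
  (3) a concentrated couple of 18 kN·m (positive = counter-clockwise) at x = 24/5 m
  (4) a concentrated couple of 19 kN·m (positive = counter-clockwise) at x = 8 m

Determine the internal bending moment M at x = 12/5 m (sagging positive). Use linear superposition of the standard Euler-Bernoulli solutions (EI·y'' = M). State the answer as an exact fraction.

M(12/5) = 5591/375 kN·m

Load 1 — uniform load w=-19 kN/m over full span:
  M_1 = wLx/2 - wL²/12 - wx²/2 = (-19)·12·(12/5)/2 - (-19)·12²/12 - (-19)·(12/5)²/2 = 228/25 kN·m
Load 2 — triangular load w₀=-6 kN/m (0→w₀ over full span):
  M_2 = 3w₀Lx/20 - w₀L²/30 - w₀x³/(6L) = 3·(-6)·12·(12/5)/20 - (-6)·12²/30 - (-6)·(12/5)³/(6·12) = 504/125 kN·m
Load 3 — applied couple M₀=18 kN·m at a=24/5 m (b=L-a=36/5):
  M_3 = R_Ax - M_A  [x≤a] with R_A=54/25, M_A=54/25 = (54/25)·(12/5) - (54/25) = 378/125 kN·m
Load 4 — applied couple M₀=19 kN·m at a=8 m (b=L-a=4):
  M_4 = R_Ax - M_A  [x≤a] with R_A=19/9, M_A=19/3 = (19/9)·(12/5) - (19/3) = -19/15 kN·m
Superposition: M = Σ M_i = 5591/375 kN·m ≈ 14.909333 kN·m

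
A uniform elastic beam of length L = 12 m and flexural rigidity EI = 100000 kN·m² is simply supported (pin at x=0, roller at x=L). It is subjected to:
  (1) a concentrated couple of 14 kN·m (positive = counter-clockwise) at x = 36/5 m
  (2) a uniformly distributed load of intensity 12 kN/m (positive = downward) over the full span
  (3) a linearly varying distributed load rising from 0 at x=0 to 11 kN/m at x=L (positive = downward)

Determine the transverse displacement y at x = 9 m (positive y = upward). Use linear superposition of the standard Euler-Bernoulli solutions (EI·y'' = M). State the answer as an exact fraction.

Load 1 — applied couple M₀=14 kN·m at a=36/5 m (b=L-a=24/5):
  y_1 = (M₀x³/(6L)-M₀(x-a)²/2+C₁x)/EI  [x>a] with C₁=M₀(3b²-L²)/(6L)=-364/25 = (14·9³/(6·12)-14·(9-(36/5))²/2+(-364/25)·9)/100000 = -1197/10000000 m
Load 2 — uniform load w=12 kN/m over full span:
  y_2 = -wx(L³-2Lx²+x³)/(24EI) = -12·9·(12³-2·12·9²+9³)/(24·100000) = -4617/200000 m
Load 3 — triangular load w₀=11 kN/m (0→w₀ over full span):
  y_3 = -w₀x(7L⁴-10L²x²+3x⁴)/(360LEI) = -11·9·(7·12⁴-10·12²·9²+3·9⁴)/(360·12·100000) = -35343/3200000 m
Superposition: y = Σ y_i = -2739951/80000000 m ≈ -0.034249 m

y(9) = -2739951/80000000 m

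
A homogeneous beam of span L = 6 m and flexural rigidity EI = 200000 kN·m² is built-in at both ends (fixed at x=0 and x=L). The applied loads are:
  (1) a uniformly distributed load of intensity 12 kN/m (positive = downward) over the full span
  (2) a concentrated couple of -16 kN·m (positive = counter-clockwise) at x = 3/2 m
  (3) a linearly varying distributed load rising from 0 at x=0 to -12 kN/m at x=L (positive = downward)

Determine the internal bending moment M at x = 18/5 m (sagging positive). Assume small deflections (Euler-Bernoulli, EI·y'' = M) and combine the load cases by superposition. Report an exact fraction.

M(18/5) = 1139/125 kN·m

Load 1 — uniform load w=12 kN/m over full span:
  M_1 = wLx/2 - wL²/12 - wx²/2 = 12·6·(18/5)/2 - 12·6²/12 - 12·(18/5)²/2 = 396/25 kN·m
Load 2 — applied couple M₀=-16 kN·m at a=3/2 m (b=L-a=9/2):
  M_2 = R_Ax - M_A - M₀  [x>a] with R_A=-3, M_A=3 = (-3)·(18/5) - 3 - (-16) = 11/5 kN·m
Load 3 — triangular load w₀=-12 kN/m (0→w₀ over full span):
  M_3 = 3w₀Lx/20 - w₀L²/30 - w₀x³/(6L) = 3·(-12)·6·(18/5)/20 - (-12)·6²/30 - (-12)·(18/5)³/(6·6) = -1116/125 kN·m
Superposition: M = Σ M_i = 1139/125 kN·m ≈ 9.112000 kN·m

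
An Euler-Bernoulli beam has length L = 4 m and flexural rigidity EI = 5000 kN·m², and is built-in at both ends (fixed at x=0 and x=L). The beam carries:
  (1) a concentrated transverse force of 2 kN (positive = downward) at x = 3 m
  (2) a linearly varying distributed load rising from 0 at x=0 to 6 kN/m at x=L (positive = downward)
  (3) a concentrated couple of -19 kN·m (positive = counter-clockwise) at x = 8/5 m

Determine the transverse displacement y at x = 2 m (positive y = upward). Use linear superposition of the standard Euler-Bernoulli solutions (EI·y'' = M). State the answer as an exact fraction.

y(2) = -403/375000 m

Load 1 — point force P=2 kN at a=3 m (b=L-a=1):
  y_1 = -Pb²x²(3aL-(3a+b)x)/(6L³EI)  [x≤a] = -2·1²·2²·(3·3·4-(3·3+1)·2)/(6·4³·5000) = -1/15000 m
Load 2 — triangular load w₀=6 kN/m (0→w₀ over full span):
  y_2 = -w₀x²(L-x)²(x+2L)/(120LEI) = -6·2²·(4-2)²·(2+2·4)/(120·4·5000) = -1/2500 m
Load 3 — applied couple M₀=-19 kN·m at a=8/5 m (b=L-a=12/5):
  y_3 = (R_Ax³/6 - M_Ax²/2 - M₀(x-a)²/2)/EI  [x>a] with R_A=-171/25, M_A=-57/25 = ((-171/25)·2³/6 - (-57/25)·2²/2 - (-19)·(2-(8/5))²/2)/5000 = -19/31250 m
Superposition: y = Σ y_i = -403/375000 m ≈ -0.001075 m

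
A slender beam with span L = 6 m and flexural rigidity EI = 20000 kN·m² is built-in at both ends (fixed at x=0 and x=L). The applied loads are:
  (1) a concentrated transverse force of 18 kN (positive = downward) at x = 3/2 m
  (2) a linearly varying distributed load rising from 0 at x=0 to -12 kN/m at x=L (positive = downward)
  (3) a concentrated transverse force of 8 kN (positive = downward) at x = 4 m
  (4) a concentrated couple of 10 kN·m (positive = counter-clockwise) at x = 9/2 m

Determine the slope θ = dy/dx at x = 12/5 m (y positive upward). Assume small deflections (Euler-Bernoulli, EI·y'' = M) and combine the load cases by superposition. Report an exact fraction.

θ(12/5) = 1951/25000000 rad

Load 1 — point force P=18 kN at a=3/2 m (b=L-a=9/2):
  θ_1 = Pa²(L-x)(2bL-(3b+a)(L-x))/(2L³EI)  [x>a] = 18·(3/2)²·(6-(12/5))·(2·(9/2)·6-(3·(9/2)+(3/2))·(6-(12/5)))/(2·6³·20000) = 0 rad
Load 2 — triangular load w₀=-12 kN/m (0→w₀ over full span):
  θ_2 = -w₀(2x(L-x)(L-2x)(x+2L)+x²(L-x)²)/(120LEI) = -(-12)·(2·(12/5)·(6-(12/5))·(6-2·(12/5))·((12/5)+2·6)+(12/5)²·(6-(12/5))²)/(120·6·20000) = 243/781250 rad
Load 3 — point force P=8 kN at a=4 m (b=L-a=2):
  θ_3 = -Pb²x(2aL-(3a+b)x)/(2L³EI)  [x≤a] = -8·2²·(12/5)·(2·4·6-(3·4+2)·(12/5))/(2·6³·20000) = -2/15625 rad
Load 4 — applied couple M₀=10 kN·m at a=9/2 m (b=L-a=3/2):
  θ_4 = (R_Ax²/2 - M_Ax)/EI  [x≤a] with R_A=15/8, M_A=25/8 = ((15/8)·(12/5)²/2 - (25/8)·(12/5))/20000 = -21/200000 rad
Superposition: θ = Σ θ_i = 1951/25000000 rad ≈ 0.000078 rad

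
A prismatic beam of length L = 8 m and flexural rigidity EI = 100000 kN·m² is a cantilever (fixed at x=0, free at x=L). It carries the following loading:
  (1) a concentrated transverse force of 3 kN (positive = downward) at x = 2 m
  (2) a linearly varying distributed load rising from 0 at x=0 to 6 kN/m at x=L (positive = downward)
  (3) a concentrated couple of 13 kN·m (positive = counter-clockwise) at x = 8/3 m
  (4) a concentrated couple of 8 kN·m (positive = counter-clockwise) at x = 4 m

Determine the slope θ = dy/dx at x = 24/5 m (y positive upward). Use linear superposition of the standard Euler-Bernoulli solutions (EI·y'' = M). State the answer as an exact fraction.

θ(24/5) = -275477/93750000 rad

Load 1 — point force P=3 kN at a=2 m (b=L-a=6):
  θ_1 = -Pa²/(2EI)  [x>a] = -3·2²/(2·100000) = -3/50000 rad
Load 2 — triangular load w₀=6 kN/m (0→w₀ over full span):
  θ_2 = (w₀Lx²/4-w₀L²x/3-w₀x⁴/(24L))/EI = (6·8·(24/5)²/4-6·8²·(24/5)/3-6·(24/5)⁴/(24·8))/100000 = -6924/1953125 rad
Load 3 — applied couple M₀=13 kN·m at a=8/3 m (b=L-a=16/3):
  θ_3 = M₀a/EI  [x>a] = 13·(8/3)/100000 = 13/37500 rad
Load 4 — applied couple M₀=8 kN·m at a=4 m (b=L-a=4):
  θ_4 = M₀a/EI  [x>a] = 8·4/100000 = 1/3125 rad
Superposition: θ = Σ θ_i = -275477/93750000 rad ≈ -0.002938 rad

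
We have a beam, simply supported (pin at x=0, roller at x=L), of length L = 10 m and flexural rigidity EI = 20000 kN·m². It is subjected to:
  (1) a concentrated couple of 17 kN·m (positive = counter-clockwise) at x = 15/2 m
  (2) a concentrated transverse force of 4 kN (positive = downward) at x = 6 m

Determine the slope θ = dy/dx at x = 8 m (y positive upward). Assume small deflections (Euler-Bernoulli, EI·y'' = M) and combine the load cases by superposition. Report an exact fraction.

Load 1 — applied couple M₀=17 kN·m at a=15/2 m (b=L-a=5/2):
  θ_1 = (M₀x²/(2L)-M₀(x-a)+C₁)/EI  [x>a] with C₁=M₀(3b²-L²)/(6L)=-1105/48 = (17·8²/(2·10)-17·(8-(15/2))+(-1105/48))/20000 = 5491/4800000 rad
Load 2 — point force P=4 kN at a=6 m (b=L-a=4):
  θ_2 = -Pa(2L²-6Lx+3x²+a²)/(6LEI)  [x>a] = -4·6·(2·10²-6·10·8+3·8²+6²)/(6·10·20000) = 13/12500 rad
Superposition: θ = Σ θ_i = 10483/4800000 rad ≈ 0.002184 rad

θ(8) = 10483/4800000 rad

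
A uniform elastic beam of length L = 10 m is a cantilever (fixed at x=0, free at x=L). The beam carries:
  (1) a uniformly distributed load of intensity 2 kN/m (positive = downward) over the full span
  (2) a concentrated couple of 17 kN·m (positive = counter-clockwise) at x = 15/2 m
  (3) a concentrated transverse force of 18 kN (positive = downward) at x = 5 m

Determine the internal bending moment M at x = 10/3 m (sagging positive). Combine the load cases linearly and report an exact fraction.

Load 1 — uniform load w=2 kN/m over full span:
  M_1 = -w(L-x)²/2 = -2·(10-(10/3))²/2 = -400/9 kN·m
Load 2 — applied couple M₀=17 kN·m at a=15/2 m (b=L-a=5/2):
  M_2 = M₀  [x≤a] = 17 = 17 kN·m
Load 3 — point force P=18 kN at a=5 m (b=L-a=5):
  M_3 = -P(a-x)  [x≤a] = -18·(5-(10/3)) = -30 kN·m
Superposition: M = Σ M_i = -517/9 kN·m ≈ -57.444444 kN·m

M(10/3) = -517/9 kN·m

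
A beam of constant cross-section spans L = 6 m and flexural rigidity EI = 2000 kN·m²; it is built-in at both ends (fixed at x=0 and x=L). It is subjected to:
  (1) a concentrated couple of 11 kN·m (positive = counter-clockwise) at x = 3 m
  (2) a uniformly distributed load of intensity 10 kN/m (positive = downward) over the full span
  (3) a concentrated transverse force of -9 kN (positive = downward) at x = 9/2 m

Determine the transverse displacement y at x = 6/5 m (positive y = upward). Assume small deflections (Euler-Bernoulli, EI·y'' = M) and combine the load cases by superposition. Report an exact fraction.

Load 1 — applied couple M₀=11 kN·m at a=3 m (b=L-a=3):
  y_1 = (R_Ax³/6 - M_Ax²/2)/EI  [x≤a] with R_A=11/4, M_A=11/4 = ((11/4)·(6/5)³/6 - (11/4)·(6/5)²/2)/2000 = -297/500000 m
Load 2 — uniform load w=10 kN/m over full span:
  y_2 = -wx²(L-x)²/(24EI) = -10·(6/5)²·(6-(6/5))²/(24·2000) = -108/15625 m
Load 3 — point force P=-9 kN at a=9/2 m (b=L-a=3/2):
  y_3 = -Pb²x²(3aL-(3a+b)x)/(6L³EI)  [x≤a] = -(-9)·(3/2)²·(6/5)²·(3·(9/2)·6-(3·(9/2)+(3/2))·(6/5))/(6·6³·2000) = 567/800000 m
Superposition: y = Σ y_i = -27189/4000000 m ≈ -0.006797 m

y(6/5) = -27189/4000000 m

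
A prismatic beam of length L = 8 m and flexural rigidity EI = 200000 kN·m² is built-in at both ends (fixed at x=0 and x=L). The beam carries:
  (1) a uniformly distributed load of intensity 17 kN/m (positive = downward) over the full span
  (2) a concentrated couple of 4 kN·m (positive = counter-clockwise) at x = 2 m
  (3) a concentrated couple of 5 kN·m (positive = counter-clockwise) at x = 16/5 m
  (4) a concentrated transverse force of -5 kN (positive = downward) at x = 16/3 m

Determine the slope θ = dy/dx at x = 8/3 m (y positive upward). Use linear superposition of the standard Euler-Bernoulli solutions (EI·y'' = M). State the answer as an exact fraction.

Load 1 — uniform load w=17 kN/m over full span:
  θ_1 = -wx(L-x)(L-2x)/(12EI) = -17·(8/3)·(8-(8/3))·(8-2·(8/3))/(12·200000) = -68/253125 rad
Load 2 — applied couple M₀=4 kN·m at a=2 m (b=L-a=6):
  θ_2 = (R_Ax²/2 - M_Ax - M₀(x-a))/EI  [x>a] with R_A=9/16, M_A=-3/4 = ((9/16)·(8/3)²/2 - (-3/4)·(8/3) - 4·((8/3)-2))/200000 = 1/150000 rad
Load 3 — applied couple M₀=5 kN·m at a=16/5 m (b=L-a=24/5):
  θ_3 = (R_Ax²/2 - M_Ax)/EI  [x≤a] with R_A=9/10, M_A=3/5 = ((9/10)·(8/3)²/2 - (3/5)·(8/3))/200000 = 1/125000 rad
Load 4 — point force P=-5 kN at a=16/3 m (b=L-a=8/3):
  θ_4 = -Pb²x(2aL-(3a+b)x)/(2L³EI)  [x≤a] = -(-5)·(8/3)²·(8/3)·(2·(16/3)·8-(3·(16/3)+(8/3))·(8/3))/(2·8³·200000) = 1/60750 rad
Superposition: θ = Σ θ_i = -14429/60750000 rad ≈ -0.000238 rad

θ(8/3) = -14429/60750000 rad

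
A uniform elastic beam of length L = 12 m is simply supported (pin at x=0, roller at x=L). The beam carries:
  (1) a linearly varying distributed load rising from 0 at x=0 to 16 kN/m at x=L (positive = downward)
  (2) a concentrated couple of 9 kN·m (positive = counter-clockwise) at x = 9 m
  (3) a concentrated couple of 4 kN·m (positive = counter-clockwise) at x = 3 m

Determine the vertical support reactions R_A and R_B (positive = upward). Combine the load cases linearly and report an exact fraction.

R_A = 397/12 kN, R_B = 755/12 kN

Load 1 — triangular load w₀=16 kN/m (0→w₀ over full span):
  R_A = w₀L/6 = 16·12/6 = 32 kN
  R_B = w₀L/3 = 16·12/3 = 64 kN
Load 2 — applied couple M₀=9 kN·m at a=9 m (b=L-a=3):
  R_A = M₀/L = 9/12 = 3/4 kN
  R_B = -M₀/L = -9/12 = -3/4 kN
Load 3 — applied couple M₀=4 kN·m at a=3 m (b=L-a=9):
  R_A = M₀/L = 4/12 = 1/3 kN
  R_B = -M₀/L = -4/12 = -1/3 kN
Superposition: R_A = 397/12 kN, R_B = 755/12 kN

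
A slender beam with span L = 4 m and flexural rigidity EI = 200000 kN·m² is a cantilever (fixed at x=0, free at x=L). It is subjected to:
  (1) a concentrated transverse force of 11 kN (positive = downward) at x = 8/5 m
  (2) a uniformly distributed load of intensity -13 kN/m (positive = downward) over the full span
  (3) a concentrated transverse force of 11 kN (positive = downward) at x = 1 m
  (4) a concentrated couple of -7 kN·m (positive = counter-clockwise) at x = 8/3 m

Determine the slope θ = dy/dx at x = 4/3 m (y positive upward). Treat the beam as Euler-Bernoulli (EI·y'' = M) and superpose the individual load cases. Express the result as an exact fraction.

Load 1 — point force P=11 kN at a=8/5 m (b=L-a=12/5):
  θ_1 = -Px(2a-x)/(2EI)  [x≤a] = -11·(4/3)·(2·(8/5)-(4/3))/(2·200000) = -77/1125000 rad
Load 2 — uniform load w=-13 kN/m over full span:
  θ_2 = -wx(x²-3Lx+3L²)/(6EI) = -(-13)·(4/3)·((4/3)²-3·4·(4/3)+3·4²)/(6·200000) = 247/506250 rad
Load 3 — point force P=11 kN at a=1 m (b=L-a=3):
  θ_3 = -Pa²/(2EI)  [x>a] = -11·1²/(2·200000) = -11/400000 rad
Load 4 — applied couple M₀=-7 kN·m at a=8/3 m (b=L-a=4/3):
  θ_4 = M₀x/EI  [x≤a] = (-7)·(4/3)/200000 = -7/150000 rad
Superposition: θ = Σ θ_i = 55937/162000000 rad ≈ 0.000345 rad

θ(4/3) = 55937/162000000 rad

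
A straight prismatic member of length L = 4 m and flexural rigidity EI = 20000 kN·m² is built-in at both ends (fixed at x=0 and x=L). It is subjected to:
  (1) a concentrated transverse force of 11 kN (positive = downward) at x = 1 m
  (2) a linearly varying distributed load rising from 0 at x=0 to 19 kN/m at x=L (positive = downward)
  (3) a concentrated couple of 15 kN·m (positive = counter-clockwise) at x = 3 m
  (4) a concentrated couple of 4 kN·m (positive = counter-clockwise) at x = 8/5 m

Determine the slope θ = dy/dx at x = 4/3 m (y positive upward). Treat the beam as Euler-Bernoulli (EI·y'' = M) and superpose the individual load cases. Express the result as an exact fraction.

Load 1 — point force P=11 kN at a=1 m (b=L-a=3):
  θ_1 = Pa²(L-x)(2bL-(3b+a)(L-x))/(2L³EI)  [x>a] = 11·1²·(4-(4/3))·(2·3·4-(3·3+1)·(4-(4/3)))/(2·4³·20000) = -11/360000 rad
Load 2 — triangular load w₀=19 kN/m (0→w₀ over full span):
  θ_2 = -w₀(2x(L-x)(L-2x)(x+2L)+x²(L-x)²)/(120LEI) = -19·(2·(4/3)·(4-(4/3))·(4-2·(4/3))·((4/3)+2·4)+(4/3)²·(4-(4/3))²)/(120·4·20000) = -152/759375 rad
Load 3 — applied couple M₀=15 kN·m at a=3 m (b=L-a=1):
  θ_3 = (R_Ax²/2 - M_Ax)/EI  [x≤a] with R_A=135/32, M_A=75/16 = ((135/32)·(4/3)²/2 - (75/16)·(4/3))/20000 = -1/8000 rad
Load 4 — applied couple M₀=4 kN·m at a=8/5 m (b=L-a=12/5):
  θ_4 = (R_Ax²/2 - M_Ax)/EI  [x≤a] with R_A=36/25, M_A=12/25 = ((36/25)·(4/3)²/2 - (12/25)·(4/3))/20000 = 1/31250 rad
Superposition: θ = Σ θ_i = -9833/30375000 rad ≈ -0.000324 rad

θ(4/3) = -9833/30375000 rad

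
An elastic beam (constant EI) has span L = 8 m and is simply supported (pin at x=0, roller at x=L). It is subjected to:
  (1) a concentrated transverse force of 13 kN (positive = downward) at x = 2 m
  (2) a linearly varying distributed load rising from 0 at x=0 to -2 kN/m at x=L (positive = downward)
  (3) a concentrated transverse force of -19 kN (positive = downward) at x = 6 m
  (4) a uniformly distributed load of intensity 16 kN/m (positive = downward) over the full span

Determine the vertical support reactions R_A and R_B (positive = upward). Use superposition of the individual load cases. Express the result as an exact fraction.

R_A = 199/3 kN, R_B = 143/3 kN

Load 1 — point force P=13 kN at a=2 m (b=L-a=6):
  R_A = Pb/L = 13·6/8 = 39/4 kN
  R_B = Pa/L = 13·2/8 = 13/4 kN
Load 2 — triangular load w₀=-2 kN/m (0→w₀ over full span):
  R_A = w₀L/6 = (-2)·8/6 = -8/3 kN
  R_B = w₀L/3 = (-2)·8/3 = -16/3 kN
Load 3 — point force P=-19 kN at a=6 m (b=L-a=2):
  R_A = Pb/L = (-19)·2/8 = -19/4 kN
  R_B = Pa/L = (-19)·6/8 = -57/4 kN
Load 4 — uniform load w=16 kN/m over full span:
  R_A = wL/2 = 16·8/2 = 64 kN
  R_B = wL/2 = 16·8/2 = 64 kN
Superposition: R_A = 199/3 kN, R_B = 143/3 kN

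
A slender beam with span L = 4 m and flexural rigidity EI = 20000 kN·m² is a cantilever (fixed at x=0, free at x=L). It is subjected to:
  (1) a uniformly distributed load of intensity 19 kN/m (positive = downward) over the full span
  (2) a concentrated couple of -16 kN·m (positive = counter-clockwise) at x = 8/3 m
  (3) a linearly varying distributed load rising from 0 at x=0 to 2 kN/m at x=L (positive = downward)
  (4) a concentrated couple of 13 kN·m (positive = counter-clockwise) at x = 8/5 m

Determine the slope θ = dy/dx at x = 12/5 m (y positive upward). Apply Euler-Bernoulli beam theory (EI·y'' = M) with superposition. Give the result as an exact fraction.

θ(12/5) = -17349/1562500 rad

Load 1 — uniform load w=19 kN/m over full span:
  θ_1 = -wx(x²-3Lx+3L²)/(6EI) = -19·(12/5)·((12/5)²-3·4·(12/5)+3·4²)/(6·20000) = -741/78125 rad
Load 2 — applied couple M₀=-16 kN·m at a=8/3 m (b=L-a=4/3):
  θ_2 = M₀x/EI  [x≤a] = (-16)·(12/5)/20000 = -6/3125 rad
Load 3 — triangular load w₀=2 kN/m (0→w₀ over full span):
  θ_3 = (w₀Lx²/4-w₀L²x/3-w₀x⁴/(24L))/EI = (2·4·(12/5)²/4-2·4²·(12/5)/3-2·(12/5)⁴/(24·4))/20000 = -577/781250 rad
Load 4 — applied couple M₀=13 kN·m at a=8/5 m (b=L-a=12/5):
  θ_4 = M₀a/EI  [x>a] = 13·(8/5)/20000 = 13/12500 rad
Superposition: θ = Σ θ_i = -17349/1562500 rad ≈ -0.011103 rad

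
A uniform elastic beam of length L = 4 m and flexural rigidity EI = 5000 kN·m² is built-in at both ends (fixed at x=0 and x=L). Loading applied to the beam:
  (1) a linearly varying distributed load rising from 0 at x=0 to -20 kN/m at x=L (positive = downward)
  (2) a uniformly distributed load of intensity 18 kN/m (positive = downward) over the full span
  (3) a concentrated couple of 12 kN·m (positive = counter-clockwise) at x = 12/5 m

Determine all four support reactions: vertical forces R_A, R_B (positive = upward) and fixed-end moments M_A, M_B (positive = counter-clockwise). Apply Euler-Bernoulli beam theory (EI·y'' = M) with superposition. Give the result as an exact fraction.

Load 1 — triangular load w₀=-20 kN/m (0→w₀ over full span):
  R_A = 3w₀L/20 = 3·(-20)·4/20 = -12 kN
  M_A = w₀L²/30 = (-20)·4²/30 = -32/3 kN·m
  R_B = 7w₀L/20 = 7·(-20)·4/20 = -28 kN
  M_B = -w₀L²/20 = -(-20)·4²/20 = 16 kN·m
Load 2 — uniform load w=18 kN/m over full span:
  R_A = wL/2 = 18·4/2 = 36 kN
  M_A = wL²/12 = 18·4²/12 = 24 kN·m
  R_B = wL/2 = 18·4/2 = 36 kN
  M_B = -wL²/12 = -18·4²/12 = -24 kN·m
Load 3 — applied couple M₀=12 kN·m at a=12/5 m (b=L-a=8/5):
  R_A = 6M₀ab/L³ = 6·12·(12/5)·(8/5)/4³ = 108/25 kN
  M_A = M₀b(2a-b)/L² = 12·(8/5)·(2·(12/5)-(8/5))/4² = 96/25 kN·m
  R_B = -6M₀ab/L³ = -6·12·(12/5)·(8/5)/4³ = -108/25 kN
  M_B = M₀a(2b-a)/L² = 12·(12/5)·(2·(8/5)-(12/5))/4² = 36/25 kN·m
Superposition: R_A = 708/25 kN, M_A = 1288/75 kN·m, R_B = 92/25 kN, M_B = -164/25 kN·m

R_A = 708/25 kN, M_A = 1288/75 kN·m, R_B = 92/25 kN, M_B = -164/25 kN·m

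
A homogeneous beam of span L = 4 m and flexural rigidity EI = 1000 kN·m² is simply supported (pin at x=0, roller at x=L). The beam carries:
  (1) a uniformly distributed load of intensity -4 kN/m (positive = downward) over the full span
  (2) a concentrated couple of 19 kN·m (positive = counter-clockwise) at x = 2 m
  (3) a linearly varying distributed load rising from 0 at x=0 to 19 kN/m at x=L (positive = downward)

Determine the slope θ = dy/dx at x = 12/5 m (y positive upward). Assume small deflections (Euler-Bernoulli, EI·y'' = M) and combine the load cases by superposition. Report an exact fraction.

Load 1 — uniform load w=-4 kN/m over full span:
  θ_1 = -w(L³-6Lx²+4x³)/(24EI) = -(-4)·(4³-6·4·(12/5)²+4·(12/5)³)/(24·1000) = -148/46875 rad
Load 2 — applied couple M₀=19 kN·m at a=2 m (b=L-a=2):
  θ_2 = (M₀x²/(2L)-M₀(x-a)+C₁)/EI  [x>a] with C₁=M₀(3b²-L²)/(6L)=-19/6 = (19·(12/5)²/(2·4)-19·((12/5)-2)+(-19/6))/1000 = 437/150000 rad
Load 3 — triangular load w₀=19 kN/m (0→w₀ over full span):
  θ_3 = -w₀(7L⁴-30L²x²+15x⁴)/(360LEI) = -19·(7·4⁴-30·4²·(12/5)²+15·(12/5)⁴)/(360·4·1000) = 4408/703125 rad
Superposition: θ = Σ θ_i = 67783/11250000 rad ≈ 0.006025 rad

θ(12/5) = 67783/11250000 rad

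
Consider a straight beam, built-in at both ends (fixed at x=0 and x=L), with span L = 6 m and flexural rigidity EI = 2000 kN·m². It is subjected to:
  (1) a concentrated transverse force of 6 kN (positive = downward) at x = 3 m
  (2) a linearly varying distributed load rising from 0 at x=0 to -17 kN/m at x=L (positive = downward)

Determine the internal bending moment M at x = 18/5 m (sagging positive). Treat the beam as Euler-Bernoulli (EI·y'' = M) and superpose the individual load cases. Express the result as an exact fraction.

Load 1 — point force P=6 kN at a=3 m (b=L-a=3):
  M_1 = Pa²(a+3b)(L-x)/L³ - Pa²b/L²  [x>a] = 6·3²·(3+3·3)·(6-(18/5))/6³ - 6·3²·3/6² = 27/10 kN·m
Load 2 — triangular load w₀=-17 kN/m (0→w₀ over full span):
  M_2 = 3w₀Lx/20 - w₀L²/30 - w₀x³/(6L) = 3·(-17)·6·(18/5)/20 - (-17)·6²/30 - (-17)·(18/5)³/(6·6) = -1581/125 kN·m
Superposition: M = Σ M_i = -2487/250 kN·m ≈ -9.948000 kN·m

M(18/5) = -2487/250 kN·m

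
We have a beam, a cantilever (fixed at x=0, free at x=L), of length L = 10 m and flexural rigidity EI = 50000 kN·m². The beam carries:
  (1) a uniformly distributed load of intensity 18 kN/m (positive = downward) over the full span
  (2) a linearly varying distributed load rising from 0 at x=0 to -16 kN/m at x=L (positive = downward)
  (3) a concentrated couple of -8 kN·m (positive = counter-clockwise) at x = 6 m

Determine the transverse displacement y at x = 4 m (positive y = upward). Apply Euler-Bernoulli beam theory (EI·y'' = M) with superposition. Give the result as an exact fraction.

Load 1 — uniform load w=18 kN/m over full span:
  y_1 = -wx²(x²-4Lx+6L²)/(24EI) = -18·4²·(4²-4·10·4+6·10²)/(24·50000) = -342/3125 m
Load 2 — triangular load w₀=-16 kN/m (0→w₀ over full span):
  y_2 = (w₀Lx³/12-w₀L²x²/6-w₀x⁵/(120L))/EI = ((-16)·10·4³/12-(-16)·10²·4²/6-(-16)·4⁵/(120·10))/50000 = 16064/234375 m
Load 3 — applied couple M₀=-8 kN·m at a=6 m (b=L-a=4):
  y_3 = M₀x²/(2EI)  [x≤a] = (-8)·4²/(2·50000) = -4/3125 m
Superposition: y = Σ y_i = -9886/234375 m ≈ -0.042180 m

y(4) = -9886/234375 m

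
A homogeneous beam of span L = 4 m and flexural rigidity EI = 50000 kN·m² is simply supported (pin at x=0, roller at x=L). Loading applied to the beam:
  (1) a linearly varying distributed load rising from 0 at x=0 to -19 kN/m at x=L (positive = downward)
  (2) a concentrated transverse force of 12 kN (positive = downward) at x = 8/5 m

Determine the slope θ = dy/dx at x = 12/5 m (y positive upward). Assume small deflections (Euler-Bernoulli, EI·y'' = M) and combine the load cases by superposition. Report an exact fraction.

Load 1 — triangular load w₀=-19 kN/m (0→w₀ over full span):
  θ_1 = -w₀(7L⁴-30L²x²+15x⁴)/(360LEI) = -(-19)·(7·4⁴-30·4²·(12/5)²+15·(12/5)⁴)/(360·4·50000) = -2204/17578125 rad
Load 2 — point force P=12 kN at a=8/5 m (b=L-a=12/5):
  θ_2 = -Pa(2L²-6Lx+3x²+a²)/(6LEI)  [x>a] = -12·(8/5)·(2·4²-6·4·(12/5)+3·(12/5)²+(8/5)²)/(6·4·50000) = 36/390625 rad
Superposition: θ = Σ θ_i = -584/17578125 rad ≈ -0.000033 rad

θ(12/5) = -584/17578125 rad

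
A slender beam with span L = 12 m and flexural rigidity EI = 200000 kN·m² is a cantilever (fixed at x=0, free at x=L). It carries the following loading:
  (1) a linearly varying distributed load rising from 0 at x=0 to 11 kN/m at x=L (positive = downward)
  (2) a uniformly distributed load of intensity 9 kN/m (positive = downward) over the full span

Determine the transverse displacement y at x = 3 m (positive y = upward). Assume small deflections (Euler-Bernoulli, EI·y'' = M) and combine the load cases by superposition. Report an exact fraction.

Load 1 — triangular load w₀=11 kN/m (0→w₀ over full span):
  y_1 = (w₀Lx³/12-w₀L²x²/6-w₀x⁵/(120L))/EI = (11·12·3³/12-11·12²·3²/6-11·3⁵/(120·12))/200000 = -332937/32000000 m
Load 2 — uniform load w=9 kN/m over full span:
  y_2 = -wx²(x²-4Lx+6L²)/(24EI) = -9·3²·(3²-4·12·3+6·12²)/(24·200000) = -19683/1600000 m
Superposition: y = Σ y_i = -726597/32000000 m ≈ -0.022706 m

y(3) = -726597/32000000 m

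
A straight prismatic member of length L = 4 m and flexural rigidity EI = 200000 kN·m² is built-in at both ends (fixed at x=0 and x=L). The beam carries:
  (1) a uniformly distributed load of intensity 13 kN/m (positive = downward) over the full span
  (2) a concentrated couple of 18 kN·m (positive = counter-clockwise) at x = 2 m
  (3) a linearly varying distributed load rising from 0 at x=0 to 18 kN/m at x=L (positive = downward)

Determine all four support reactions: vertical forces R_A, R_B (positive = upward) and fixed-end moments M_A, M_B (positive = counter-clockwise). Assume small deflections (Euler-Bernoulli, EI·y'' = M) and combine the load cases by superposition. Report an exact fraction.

R_A = 871/20 kN, M_A = 943/30 kN·m, R_B = 889/20 kN, M_B = -817/30 kN·m

Load 1 — uniform load w=13 kN/m over full span:
  R_A = wL/2 = 13·4/2 = 26 kN
  M_A = wL²/12 = 13·4²/12 = 52/3 kN·m
  R_B = wL/2 = 13·4/2 = 26 kN
  M_B = -wL²/12 = -13·4²/12 = -52/3 kN·m
Load 2 — applied couple M₀=18 kN·m at a=2 m (b=L-a=2):
  R_A = 6M₀ab/L³ = 6·18·2·2/4³ = 27/4 kN
  M_A = M₀b(2a-b)/L² = 18·2·(2·2-2)/4² = 9/2 kN·m
  R_B = -6M₀ab/L³ = -6·18·2·2/4³ = -27/4 kN
  M_B = M₀a(2b-a)/L² = 18·2·(2·2-2)/4² = 9/2 kN·m
Load 3 — triangular load w₀=18 kN/m (0→w₀ over full span):
  R_A = 3w₀L/20 = 3·18·4/20 = 54/5 kN
  M_A = w₀L²/30 = 18·4²/30 = 48/5 kN·m
  R_B = 7w₀L/20 = 7·18·4/20 = 126/5 kN
  M_B = -w₀L²/20 = -18·4²/20 = -72/5 kN·m
Superposition: R_A = 871/20 kN, M_A = 943/30 kN·m, R_B = 889/20 kN, M_B = -817/30 kN·m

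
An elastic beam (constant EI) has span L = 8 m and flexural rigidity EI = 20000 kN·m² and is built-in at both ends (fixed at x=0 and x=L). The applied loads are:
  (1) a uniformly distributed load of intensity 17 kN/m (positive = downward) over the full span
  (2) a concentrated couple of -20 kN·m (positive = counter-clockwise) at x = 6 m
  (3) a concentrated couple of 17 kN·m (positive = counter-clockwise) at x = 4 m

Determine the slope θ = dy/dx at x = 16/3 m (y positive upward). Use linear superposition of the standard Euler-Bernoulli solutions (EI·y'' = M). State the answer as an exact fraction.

θ(16/3) = 953/405000 rad

Load 1 — uniform load w=17 kN/m over full span:
  θ_1 = -wx(L-x)(L-2x)/(12EI) = -17·(16/3)·(8-(16/3))·(8-2·(16/3))/(12·20000) = 136/50625 rad
Load 2 — applied couple M₀=-20 kN·m at a=6 m (b=L-a=2):
  θ_2 = (R_Ax²/2 - M_Ax)/EI  [x≤a] with R_A=-45/16, M_A=-25/4 = ((-45/16)·(16/3)²/2 - (-25/4)·(16/3))/20000 = -1/3000 rad
Load 3 — applied couple M₀=17 kN·m at a=4 m (b=L-a=4):
  θ_3 = (R_Ax²/2 - M_Ax - M₀(x-a))/EI  [x>a] with R_A=51/16, M_A=17/4 = ((51/16)·(16/3)²/2 - (17/4)·(16/3) - 17·((16/3)-4))/20000 = 0 rad
Superposition: θ = Σ θ_i = 953/405000 rad ≈ 0.002353 rad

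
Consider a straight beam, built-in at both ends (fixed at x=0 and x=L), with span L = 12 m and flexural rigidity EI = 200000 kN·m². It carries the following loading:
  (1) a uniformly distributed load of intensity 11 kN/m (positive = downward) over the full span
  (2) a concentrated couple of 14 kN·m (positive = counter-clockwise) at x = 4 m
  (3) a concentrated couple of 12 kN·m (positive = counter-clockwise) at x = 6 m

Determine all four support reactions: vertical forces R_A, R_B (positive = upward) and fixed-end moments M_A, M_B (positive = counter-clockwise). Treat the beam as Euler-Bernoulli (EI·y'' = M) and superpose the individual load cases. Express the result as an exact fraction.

Load 1 — uniform load w=11 kN/m over full span:
  R_A = wL/2 = 11·12/2 = 66 kN
  M_A = wL²/12 = 11·12²/12 = 132 kN·m
  R_B = wL/2 = 11·12/2 = 66 kN
  M_B = -wL²/12 = -11·12²/12 = -132 kN·m
Load 2 — applied couple M₀=14 kN·m at a=4 m (b=L-a=8):
  R_A = 6M₀ab/L³ = 6·14·4·8/12³ = 14/9 kN
  M_A = M₀b(2a-b)/L² = 14·8·(2·4-8)/12² = 0 kN·m
  R_B = -6M₀ab/L³ = -6·14·4·8/12³ = -14/9 kN
  M_B = M₀a(2b-a)/L² = 14·4·(2·8-4)/12² = 14/3 kN·m
Load 3 — applied couple M₀=12 kN·m at a=6 m (b=L-a=6):
  R_A = 6M₀ab/L³ = 6·12·6·6/12³ = 3/2 kN
  M_A = M₀b(2a-b)/L² = 12·6·(2·6-6)/12² = 3 kN·m
  R_B = -6M₀ab/L³ = -6·12·6·6/12³ = -3/2 kN
  M_B = M₀a(2b-a)/L² = 12·6·(2·6-6)/12² = 3 kN·m
Superposition: R_A = 1243/18 kN, M_A = 135 kN·m, R_B = 1133/18 kN, M_B = -373/3 kN·m

R_A = 1243/18 kN, M_A = 135 kN·m, R_B = 1133/18 kN, M_B = -373/3 kN·m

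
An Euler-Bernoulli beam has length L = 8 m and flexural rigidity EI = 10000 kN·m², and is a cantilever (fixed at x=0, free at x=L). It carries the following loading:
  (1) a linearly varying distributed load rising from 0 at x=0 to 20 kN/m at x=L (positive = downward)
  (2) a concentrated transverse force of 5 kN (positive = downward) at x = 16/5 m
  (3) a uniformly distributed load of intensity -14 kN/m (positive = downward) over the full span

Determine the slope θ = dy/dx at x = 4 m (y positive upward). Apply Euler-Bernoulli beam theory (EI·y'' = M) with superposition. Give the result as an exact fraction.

θ(4) = -23/3125 rad

Load 1 — triangular load w₀=20 kN/m (0→w₀ over full span):
  θ_1 = (w₀Lx²/4-w₀L²x/3-w₀x⁴/(24L))/EI = (20·8·4²/4-20·8²·4/3-20·4⁴/(24·8))/10000 = -41/375 rad
Load 2 — point force P=5 kN at a=16/5 m (b=L-a=24/5):
  θ_2 = -Pa²/(2EI)  [x>a] = -5·(16/5)²/(2·10000) = -8/3125 rad
Load 3 — uniform load w=-14 kN/m over full span:
  θ_3 = -wx(x²-3Lx+3L²)/(6EI) = -(-14)·4·(4²-3·8·4+3·8²)/(6·10000) = 196/1875 rad
Superposition: θ = Σ θ_i = -23/3125 rad ≈ -0.007360 rad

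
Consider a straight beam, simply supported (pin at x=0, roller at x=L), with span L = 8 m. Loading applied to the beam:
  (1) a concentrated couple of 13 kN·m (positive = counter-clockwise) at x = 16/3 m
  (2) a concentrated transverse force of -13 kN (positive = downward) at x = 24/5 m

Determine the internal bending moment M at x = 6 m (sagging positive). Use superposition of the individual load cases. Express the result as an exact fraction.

M(6) = -377/20 kN·m

Load 1 — applied couple M₀=13 kN·m at a=16/3 m (b=L-a=8/3):
  M_1 = M₀x/L - M₀  [x>a] = 13·6/8 - 13 = -13/4 kN·m
Load 2 — point force P=-13 kN at a=24/5 m (b=L-a=16/5):
  M_2 = Pa(L-x)/L  [x>a] = (-13)·(24/5)·(8-6)/8 = -78/5 kN·m
Superposition: M = Σ M_i = -377/20 kN·m ≈ -18.850000 kN·m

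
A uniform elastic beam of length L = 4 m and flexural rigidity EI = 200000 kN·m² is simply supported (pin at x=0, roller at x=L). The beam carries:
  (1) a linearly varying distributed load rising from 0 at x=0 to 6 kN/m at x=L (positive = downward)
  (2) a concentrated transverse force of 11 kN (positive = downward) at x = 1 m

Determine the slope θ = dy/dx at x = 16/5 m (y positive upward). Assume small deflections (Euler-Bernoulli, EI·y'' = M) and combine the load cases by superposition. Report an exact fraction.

θ(16/5) = 186821/3000000000 rad

Load 1 — triangular load w₀=6 kN/m (0→w₀ over full span):
  θ_1 = -w₀(7L⁴-30L²x²+15x⁴)/(360LEI) = -6·(7·4⁴-30·4²·(16/5)²+15·(16/5)⁴)/(360·4·200000) = 757/23437500 rad
Load 2 — point force P=11 kN at a=1 m (b=L-a=3):
  θ_2 = -Pa(2L²-6Lx+3x²+a²)/(6LEI)  [x>a] = -11·1·(2·4²-6·4·(16/5)+3·(16/5)²+1²)/(6·4·200000) = 1199/40000000 rad
Superposition: θ = Σ θ_i = 186821/3000000000 rad ≈ 0.000062 rad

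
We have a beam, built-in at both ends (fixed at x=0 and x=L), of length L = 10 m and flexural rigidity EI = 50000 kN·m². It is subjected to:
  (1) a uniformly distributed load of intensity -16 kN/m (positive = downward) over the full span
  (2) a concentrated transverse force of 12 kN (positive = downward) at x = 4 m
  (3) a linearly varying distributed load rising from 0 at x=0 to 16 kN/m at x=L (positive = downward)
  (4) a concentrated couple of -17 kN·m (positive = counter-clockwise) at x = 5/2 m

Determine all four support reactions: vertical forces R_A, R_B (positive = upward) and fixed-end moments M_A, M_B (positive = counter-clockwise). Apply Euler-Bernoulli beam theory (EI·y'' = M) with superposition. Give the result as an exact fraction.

R_A = -100273/2000 kN, M_A = -23813/400 kN·m, R_B = -35727/2000 kN, M_B = 43801/1200 kN·m

Load 1 — uniform load w=-16 kN/m over full span:
  R_A = wL/2 = (-16)·10/2 = -80 kN
  M_A = wL²/12 = (-16)·10²/12 = -400/3 kN·m
  R_B = wL/2 = (-16)·10/2 = -80 kN
  M_B = -wL²/12 = -(-16)·10²/12 = 400/3 kN·m
Load 2 — point force P=12 kN at a=4 m (b=L-a=6):
  R_A = Pb²(3a+b)/L³ = 12·6²·(3·4+6)/10³ = 972/125 kN
  M_A = Pab²/L² = 12·4·6²/10² = 432/25 kN·m
  R_B = Pa²(a+3b)/L³ = 12·4²·(4+3·6)/10³ = 528/125 kN
  M_B = -Pa²b/L² = -12·4²·6/10² = -288/25 kN·m
Load 3 — triangular load w₀=16 kN/m (0→w₀ over full span):
  R_A = 3w₀L/20 = 3·16·10/20 = 24 kN
  M_A = w₀L²/30 = 16·10²/30 = 160/3 kN·m
  R_B = 7w₀L/20 = 7·16·10/20 = 56 kN
  M_B = -w₀L²/20 = -16·10²/20 = -80 kN·m
Load 4 — applied couple M₀=-17 kN·m at a=5/2 m (b=L-a=15/2):
  R_A = 6M₀ab/L³ = 6·(-17)·(5/2)·(15/2)/10³ = -153/80 kN
  M_A = M₀b(2a-b)/L² = (-17)·(15/2)·(2·(5/2)-(15/2))/10² = 51/16 kN·m
  R_B = -6M₀ab/L³ = -6·(-17)·(5/2)·(15/2)/10³ = 153/80 kN
  M_B = M₀a(2b-a)/L² = (-17)·(5/2)·(2·(15/2)-(5/2))/10² = -85/16 kN·m
Superposition: R_A = -100273/2000 kN, M_A = -23813/400 kN·m, R_B = -35727/2000 kN, M_B = 43801/1200 kN·m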